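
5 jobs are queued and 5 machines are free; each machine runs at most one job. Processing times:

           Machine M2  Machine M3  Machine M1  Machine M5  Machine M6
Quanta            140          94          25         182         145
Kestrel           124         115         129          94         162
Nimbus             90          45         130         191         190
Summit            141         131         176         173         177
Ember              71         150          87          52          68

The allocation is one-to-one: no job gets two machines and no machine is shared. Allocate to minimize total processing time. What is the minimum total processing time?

Minimum total: 373 min

Treat this as an assignment problem: match each job to one machine.
Optimal: Quanta→Machine M1 (25 min), Kestrel→Machine M5 (94 min), Nimbus→Machine M3 (45 min), Summit→Machine M2 (141 min), Ember→Machine M6 (68 min) — total 25+94+45+141+68 = 373 min.
Min-entry greedy (repeatedly take the single cheapest remaining cell) gives 423 min, worse by 50.
Next-best assignment: Quanta→Machine M1, Kestrel→Machine M5, Nimbus→Machine M2, Summit→Machine M3, Ember→Machine M6 = 408 min.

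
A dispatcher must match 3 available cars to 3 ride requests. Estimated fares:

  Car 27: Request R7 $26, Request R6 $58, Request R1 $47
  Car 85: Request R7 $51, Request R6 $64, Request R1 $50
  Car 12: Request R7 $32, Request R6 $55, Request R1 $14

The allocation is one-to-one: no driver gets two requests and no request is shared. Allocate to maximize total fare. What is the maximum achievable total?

Maximum total: $153

Optimal: Car 27→Request R1 ($47), Car 85→Request R7 ($51), Car 12→Request R6 ($55) — total 47+51+55 = $153.
Column-greedy (each request in turn goes to its best remaining driver) gives $123, worse by 30.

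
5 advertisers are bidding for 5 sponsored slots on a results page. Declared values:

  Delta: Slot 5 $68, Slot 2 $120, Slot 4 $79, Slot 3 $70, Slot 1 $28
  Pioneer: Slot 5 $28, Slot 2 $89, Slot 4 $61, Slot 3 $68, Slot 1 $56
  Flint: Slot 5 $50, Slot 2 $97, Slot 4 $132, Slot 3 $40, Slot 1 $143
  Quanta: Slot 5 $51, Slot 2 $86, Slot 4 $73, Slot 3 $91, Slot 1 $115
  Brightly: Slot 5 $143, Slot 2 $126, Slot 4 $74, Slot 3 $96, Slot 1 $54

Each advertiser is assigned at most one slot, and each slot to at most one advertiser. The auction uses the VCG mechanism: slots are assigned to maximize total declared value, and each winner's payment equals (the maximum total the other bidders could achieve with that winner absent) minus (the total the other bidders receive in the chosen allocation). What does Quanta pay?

Efficient allocation: Delta→Slot 2 ($120), Pioneer→Slot 3 ($68), Flint→Slot 4 ($132), Quanta→Slot 1 ($115), Brightly→Slot 5 ($143); total welfare W = $578.
Quanta receives Slot 1 at value $115, so the others get W − 115 = $463.
Without Quanta: best allocation of the remaining 4 bidders over all 5 slots is Delta→Slot 2 ($120), Pioneer→Slot 3 ($68), Flint→Slot 1 ($143), Brightly→Slot 5 ($143), total $474.
VCG payment = (others' best without Quanta) − (others' welfare with Quanta) = 474 − 463 = $11.

Quanta pays $11.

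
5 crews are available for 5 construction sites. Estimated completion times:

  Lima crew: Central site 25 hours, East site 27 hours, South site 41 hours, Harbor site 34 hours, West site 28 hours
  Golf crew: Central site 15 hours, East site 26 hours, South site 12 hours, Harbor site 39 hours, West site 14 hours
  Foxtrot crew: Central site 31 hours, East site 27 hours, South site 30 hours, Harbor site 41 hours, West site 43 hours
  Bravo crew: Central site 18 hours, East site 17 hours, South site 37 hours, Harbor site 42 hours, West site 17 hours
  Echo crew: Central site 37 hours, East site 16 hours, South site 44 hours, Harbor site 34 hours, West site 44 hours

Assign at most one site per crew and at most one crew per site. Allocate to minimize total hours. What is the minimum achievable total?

Minimum total: 110 hours

Optimal: Lima crew→Harbor site (34 hours), Golf crew→South site (12 hours), Foxtrot crew→Central site (31 hours), Bravo crew→West site (17 hours), Echo crew→East site (16 hours) — total 34+12+31+17+16 = 110 hours.
Row-greedy (each crew in turn takes its cheapest remaining site) gives 115 hours, worse by 5.
Next-best assignment: Lima crew→Central site, Golf crew→South site, Foxtrot crew→Harbor site, Bravo crew→West site, Echo crew→East site = 111 hours.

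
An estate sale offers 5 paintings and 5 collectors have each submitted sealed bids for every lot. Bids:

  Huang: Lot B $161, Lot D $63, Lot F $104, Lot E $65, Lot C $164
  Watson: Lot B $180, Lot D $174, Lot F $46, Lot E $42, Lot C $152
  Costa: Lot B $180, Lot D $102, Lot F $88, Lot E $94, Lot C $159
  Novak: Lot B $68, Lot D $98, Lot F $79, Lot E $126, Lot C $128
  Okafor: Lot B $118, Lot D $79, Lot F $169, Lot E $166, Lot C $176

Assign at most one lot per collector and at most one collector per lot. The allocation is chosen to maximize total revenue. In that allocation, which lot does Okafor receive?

Okafor receives Lot F.

This is the linear assignment problem.
Optimal: Huang→Lot C ($164), Watson→Lot D ($174), Costa→Lot B ($180), Novak→Lot E ($126), Okafor→Lot F ($169) — total 164+174+180+126+169 = $813.
Column-greedy (each lot in turn goes to its best remaining collector) gives $741, worse by 72.
Next-best assignment: Huang→Lot B, Watson→Lot D, Costa→Lot C, Novak→Lot E, Okafor→Lot F = $789.
Swapping Novak↔Costa (Novak→Lot B $68, Costa→Lot E $94) loses 144.
Checked against all permutations: $813 is optimal.
Okafor's own top lot is Lot C ($176), but forcing Okafor→Lot C and reassigning the rest optimally gives only $760 — worse by 53.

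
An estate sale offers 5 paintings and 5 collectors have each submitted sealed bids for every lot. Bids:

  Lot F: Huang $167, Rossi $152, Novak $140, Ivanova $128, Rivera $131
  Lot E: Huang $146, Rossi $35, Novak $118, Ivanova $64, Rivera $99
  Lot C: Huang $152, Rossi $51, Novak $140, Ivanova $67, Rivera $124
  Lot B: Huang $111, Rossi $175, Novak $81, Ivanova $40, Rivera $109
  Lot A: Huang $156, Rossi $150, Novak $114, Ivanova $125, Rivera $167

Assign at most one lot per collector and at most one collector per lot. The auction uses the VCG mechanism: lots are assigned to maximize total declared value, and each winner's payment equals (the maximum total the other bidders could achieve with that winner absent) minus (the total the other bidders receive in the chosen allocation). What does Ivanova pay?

Efficient allocation: Huang→Lot E ($146), Rossi→Lot B ($175), Novak→Lot C ($140), Ivanova→Lot F ($128), Rivera→Lot A ($167); total welfare W = $756.
Ivanova receives Lot F at value $128, so the others get W − 128 = $628.
Without Ivanova: best allocation of the remaining 4 bidders over all 5 lots is Huang→Lot F ($167), Rossi→Lot B ($175), Novak→Lot C ($140), Rivera→Lot A ($167), total $649.
VCG payment = (others' best without Ivanova) − (others' welfare with Ivanova) = 649 − 628 = $21.

Ivanova pays $21.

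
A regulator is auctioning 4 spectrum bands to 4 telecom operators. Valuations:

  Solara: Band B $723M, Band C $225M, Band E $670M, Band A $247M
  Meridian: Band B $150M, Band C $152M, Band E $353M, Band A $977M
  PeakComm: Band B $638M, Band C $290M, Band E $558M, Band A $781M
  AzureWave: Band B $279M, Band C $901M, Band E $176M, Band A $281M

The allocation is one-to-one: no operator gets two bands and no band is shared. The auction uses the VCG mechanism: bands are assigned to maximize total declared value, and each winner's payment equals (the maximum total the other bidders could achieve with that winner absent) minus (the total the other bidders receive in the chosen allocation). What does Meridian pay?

Meridian pays $196M.

Efficient allocation: Solara→Band E ($670M), Meridian→Band A ($977M), PeakComm→Band B ($638M), AzureWave→Band C ($901M); total welfare W = $3186M.
Meridian receives Band A at value $977M, so the others get W − 977 = $2209M.
Without Meridian: best allocation of the remaining 3 bidders over all 4 bands is Solara→Band B ($723M), PeakComm→Band A ($781M), AzureWave→Band C ($901M), total $2405M.
VCG payment = (others' best without Meridian) − (others' welfare with Meridian) = 2405 − 2209 = $196M.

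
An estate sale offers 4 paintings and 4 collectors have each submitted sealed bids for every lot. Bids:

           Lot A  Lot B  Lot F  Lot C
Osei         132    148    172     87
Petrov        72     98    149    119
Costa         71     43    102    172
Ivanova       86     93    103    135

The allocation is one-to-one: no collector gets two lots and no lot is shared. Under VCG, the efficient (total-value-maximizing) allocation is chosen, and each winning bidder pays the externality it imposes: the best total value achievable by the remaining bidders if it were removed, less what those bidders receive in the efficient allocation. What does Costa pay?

Efficient allocation: Osei→Lot B ($148), Petrov→Lot F ($149), Costa→Lot C ($172), Ivanova→Lot A ($86); total welfare W = $555.
Costa receives Lot C at value $172, so the others get W − 172 = $383.
Without Costa: best allocation of the remaining 3 bidders over all 4 lots is Osei→Lot B ($148), Petrov→Lot F ($149), Ivanova→Lot C ($135), total $432.
VCG payment = (others' best without Costa) − (others' welfare with Costa) = 432 − 383 = $49.

Costa pays $49.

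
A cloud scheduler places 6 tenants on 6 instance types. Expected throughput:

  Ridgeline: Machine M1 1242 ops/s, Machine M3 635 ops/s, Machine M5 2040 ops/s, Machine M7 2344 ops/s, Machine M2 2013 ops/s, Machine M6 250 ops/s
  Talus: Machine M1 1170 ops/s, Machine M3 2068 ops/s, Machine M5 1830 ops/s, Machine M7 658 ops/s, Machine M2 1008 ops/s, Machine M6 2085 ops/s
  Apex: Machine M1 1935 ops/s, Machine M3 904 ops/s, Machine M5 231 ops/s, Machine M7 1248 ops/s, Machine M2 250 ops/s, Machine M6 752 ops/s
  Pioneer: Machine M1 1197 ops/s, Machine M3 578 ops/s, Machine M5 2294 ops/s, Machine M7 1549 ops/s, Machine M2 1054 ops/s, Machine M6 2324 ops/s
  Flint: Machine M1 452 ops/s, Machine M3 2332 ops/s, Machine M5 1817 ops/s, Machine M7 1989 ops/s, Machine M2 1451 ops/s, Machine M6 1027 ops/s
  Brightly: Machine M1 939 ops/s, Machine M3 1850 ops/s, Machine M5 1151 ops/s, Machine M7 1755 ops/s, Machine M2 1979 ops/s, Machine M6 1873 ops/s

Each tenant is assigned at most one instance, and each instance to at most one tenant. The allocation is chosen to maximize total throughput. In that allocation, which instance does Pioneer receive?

This is a one-to-one assignment (maximum-weight bipartite matching).
Optimal: Ridgeline→Machine M7 (2344 ops/s), Talus→Machine M6 (2085 ops/s), Apex→Machine M1 (1935 ops/s), Pioneer→Machine M5 (2294 ops/s), Flint→Machine M3 (2332 ops/s), Brightly→Machine M2 (1979 ops/s) — total 2344+2085+1935+2294+2332+1979 = 12969 ops/s.
Max-entry greedy (repeatedly take the single best remaining cell) gives 12744 ops/s, worse by 225.
Pioneer's own top instance is Machine M6 (2324 ops/s), but forcing Pioneer→Machine M6 and reassigning the rest optimally gives only 12744 ops/s — worse by 225.

Pioneer receives Machine M5.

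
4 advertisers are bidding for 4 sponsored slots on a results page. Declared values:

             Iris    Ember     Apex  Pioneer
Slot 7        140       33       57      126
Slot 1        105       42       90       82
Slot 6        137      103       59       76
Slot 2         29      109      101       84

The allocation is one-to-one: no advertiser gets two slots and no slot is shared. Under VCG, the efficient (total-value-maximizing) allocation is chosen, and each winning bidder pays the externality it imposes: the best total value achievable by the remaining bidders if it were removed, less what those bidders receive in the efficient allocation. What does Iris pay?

Efficient allocation: Iris→Slot 6 ($137), Ember→Slot 2 ($109), Apex→Slot 1 ($90), Pioneer→Slot 7 ($126); total welfare W = $462.
Iris receives Slot 6 at value $137, so the others get W − 137 = $325.
Without Iris: best allocation of the remaining 3 bidders over all 4 slots is Ember→Slot 6 ($103), Apex→Slot 2 ($101), Pioneer→Slot 7 ($126), total $330.
VCG payment = (others' best without Iris) − (others' welfare with Iris) = 330 − 325 = $5.

Iris pays $5.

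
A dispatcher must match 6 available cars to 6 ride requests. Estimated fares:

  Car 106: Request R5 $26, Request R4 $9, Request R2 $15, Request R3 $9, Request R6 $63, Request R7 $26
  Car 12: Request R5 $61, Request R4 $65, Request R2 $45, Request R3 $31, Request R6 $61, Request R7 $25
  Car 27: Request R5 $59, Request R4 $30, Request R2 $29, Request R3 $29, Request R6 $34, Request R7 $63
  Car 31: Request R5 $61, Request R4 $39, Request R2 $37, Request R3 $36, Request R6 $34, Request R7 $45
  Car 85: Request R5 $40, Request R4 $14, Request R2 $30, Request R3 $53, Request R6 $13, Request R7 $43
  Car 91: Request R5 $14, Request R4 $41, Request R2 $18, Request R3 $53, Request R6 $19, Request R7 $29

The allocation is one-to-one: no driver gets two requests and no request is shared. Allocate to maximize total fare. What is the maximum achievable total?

Optimal: Car 106→Request R6 ($63), Car 12→Request R4 ($65), Car 27→Request R7 ($63), Car 31→Request R5 ($61), Car 85→Request R2 ($30), Car 91→Request R3 ($53) — total 63+65+63+61+30+53 = $335.
Column-greedy (each request in turn goes to its best remaining driver) gives $318, worse by 17.
Checked against all permutations: $335 is optimal.

Max total: $335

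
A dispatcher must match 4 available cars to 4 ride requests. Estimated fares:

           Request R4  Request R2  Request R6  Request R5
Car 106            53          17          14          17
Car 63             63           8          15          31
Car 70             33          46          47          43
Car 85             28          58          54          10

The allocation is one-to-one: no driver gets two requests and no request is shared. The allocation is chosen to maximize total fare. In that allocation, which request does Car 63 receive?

Treat this as an assignment problem: match each driver to one request.
Optimal: Car 106→Request R4 ($53), Car 63→Request R5 ($31), Car 70→Request R6 ($47), Car 85→Request R2 ($58) — total 53+31+47+58 = $189.
Max-entry greedy (repeatedly take the single best remaining cell) gives $185, worse by 4.
Swapping Car 70↔Car 63 (Car 70→Request R5 $43, Car 63→Request R6 $15) loses 20.
Every other assignment is strictly worse.
Car 63's own top request is Request R4 ($63), but forcing Car 63→Request R4 and reassigning the rest optimally gives only $185 — worse by 4.

Car 63 receives Request R5.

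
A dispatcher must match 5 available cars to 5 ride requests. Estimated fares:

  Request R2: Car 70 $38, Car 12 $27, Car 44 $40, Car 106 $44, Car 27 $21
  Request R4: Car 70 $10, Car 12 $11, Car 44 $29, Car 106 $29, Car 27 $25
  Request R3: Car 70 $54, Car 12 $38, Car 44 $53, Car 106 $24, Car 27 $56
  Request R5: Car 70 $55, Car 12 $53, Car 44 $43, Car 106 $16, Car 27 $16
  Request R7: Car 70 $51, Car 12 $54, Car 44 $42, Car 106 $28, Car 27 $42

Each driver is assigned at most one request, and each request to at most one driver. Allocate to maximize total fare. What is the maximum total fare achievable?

Max total: $238

Optimal: Car 70→Request R5 ($55), Car 12→Request R7 ($54), Car 44→Request R4 ($29), Car 106→Request R2 ($44), Car 27→Request R3 ($56) — total 55+54+29+44+56 = $238.
Next-best assignment: Car 70→Request R5, Car 12→Request R7, Car 44→Request R2, Car 106→Request R4, Car 27→Request R3 = $234.
Swapping Car 44↔Car 106 (Car 44→Request R2 $40, Car 106→Request R4 $29) loses 4.
No other one-to-one assignment exceeds $238.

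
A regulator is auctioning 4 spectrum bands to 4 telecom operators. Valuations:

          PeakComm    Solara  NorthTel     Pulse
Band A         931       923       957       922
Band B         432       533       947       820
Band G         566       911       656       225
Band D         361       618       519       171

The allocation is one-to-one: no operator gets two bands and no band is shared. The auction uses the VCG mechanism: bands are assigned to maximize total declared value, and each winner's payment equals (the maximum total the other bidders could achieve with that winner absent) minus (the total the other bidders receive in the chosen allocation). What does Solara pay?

Solara pays $165M.

Efficient allocation: PeakComm→Band A ($931M), Solara→Band G ($911M), NorthTel→Band D ($519M), Pulse→Band B ($820M); total welfare W = $3181M.
Solara receives Band G at value $911M, so the others get W − 911 = $2270M.
Without Solara: best allocation of the remaining 3 bidders over all 4 bands is PeakComm→Band G ($566M), NorthTel→Band B ($947M), Pulse→Band A ($922M), total $2435M.
VCG payment = (others' best without Solara) − (others' welfare with Solara) = 2435 − 2270 = $165M.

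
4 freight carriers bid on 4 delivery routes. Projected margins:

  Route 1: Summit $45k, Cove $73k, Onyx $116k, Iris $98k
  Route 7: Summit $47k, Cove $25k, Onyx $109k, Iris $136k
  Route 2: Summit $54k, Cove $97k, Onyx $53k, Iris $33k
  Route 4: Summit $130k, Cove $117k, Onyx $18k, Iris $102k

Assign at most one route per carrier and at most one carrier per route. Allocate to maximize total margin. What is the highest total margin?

Max total: $479k

Optimal: Summit→Route 4 ($130k), Cove→Route 2 ($97k), Onyx→Route 1 ($116k), Iris→Route 7 ($136k) — total 130+97+116+136 = $479k.
Swapping Cove↔Summit (Cove→Route 4 $117k, Summit→Route 2 $54k) loses 56.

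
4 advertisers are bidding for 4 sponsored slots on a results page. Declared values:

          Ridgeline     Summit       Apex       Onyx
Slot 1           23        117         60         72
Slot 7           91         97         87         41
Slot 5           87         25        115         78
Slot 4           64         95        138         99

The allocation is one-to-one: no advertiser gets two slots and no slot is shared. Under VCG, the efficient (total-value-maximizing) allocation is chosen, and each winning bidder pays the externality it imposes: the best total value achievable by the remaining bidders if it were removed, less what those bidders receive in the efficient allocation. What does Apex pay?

Efficient allocation: Ridgeline→Slot 7 ($91), Summit→Slot 1 ($117), Apex→Slot 4 ($138), Onyx→Slot 5 ($78); total welfare W = $424.
Apex receives Slot 4 at value $138, so the others get W − 138 = $286.
Without Apex: best allocation of the remaining 3 bidders over all 4 slots is Ridgeline→Slot 7 ($91), Summit→Slot 1 ($117), Onyx→Slot 4 ($99), total $307.
VCG payment = (others' best without Apex) − (others' welfare with Apex) = 307 − 286 = $21.

Apex pays $21.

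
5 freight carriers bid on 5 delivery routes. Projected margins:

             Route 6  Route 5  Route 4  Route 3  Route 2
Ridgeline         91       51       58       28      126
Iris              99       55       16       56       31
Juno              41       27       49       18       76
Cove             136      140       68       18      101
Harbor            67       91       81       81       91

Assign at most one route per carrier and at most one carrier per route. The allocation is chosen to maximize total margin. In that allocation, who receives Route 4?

Juno receives Route 4.

Optimal: Ridgeline→Route 2 ($126k), Iris→Route 6 ($99k), Juno→Route 4 ($49k), Cove→Route 5 ($140k), Harbor→Route 3 ($81k) — total 126+99+49+140+81 = $495k.
Next-best assignment: Ridgeline→Route 2, Iris→Route 6, Juno→Route 3, Cove→Route 5, Harbor→Route 4 = $464k.
Swapping Harbor↔Juno (Harbor→Route 4 $81k, Juno→Route 3 $18k) loses 31.
Juno's own top route is Route 2 ($76k), but forcing Juno→Route 2 and reassigning the rest optimally gives only $454k — worse by 41.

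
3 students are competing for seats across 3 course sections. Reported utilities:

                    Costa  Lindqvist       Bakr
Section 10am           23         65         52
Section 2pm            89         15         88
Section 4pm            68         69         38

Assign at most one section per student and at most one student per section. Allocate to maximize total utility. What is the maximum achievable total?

Maximum total: 221 points

Treat this as an assignment problem: match each student to one section.
Optimal: Costa→Section 4pm (68 points), Lindqvist→Section 10am (65 points), Bakr→Section 2pm (88 points) — total 68+65+88 = 221 points.
Next-best assignment: Costa→Section 2pm, Lindqvist→Section 4pm, Bakr→Section 10am = 210 points.
No other one-to-one assignment exceeds 221 points.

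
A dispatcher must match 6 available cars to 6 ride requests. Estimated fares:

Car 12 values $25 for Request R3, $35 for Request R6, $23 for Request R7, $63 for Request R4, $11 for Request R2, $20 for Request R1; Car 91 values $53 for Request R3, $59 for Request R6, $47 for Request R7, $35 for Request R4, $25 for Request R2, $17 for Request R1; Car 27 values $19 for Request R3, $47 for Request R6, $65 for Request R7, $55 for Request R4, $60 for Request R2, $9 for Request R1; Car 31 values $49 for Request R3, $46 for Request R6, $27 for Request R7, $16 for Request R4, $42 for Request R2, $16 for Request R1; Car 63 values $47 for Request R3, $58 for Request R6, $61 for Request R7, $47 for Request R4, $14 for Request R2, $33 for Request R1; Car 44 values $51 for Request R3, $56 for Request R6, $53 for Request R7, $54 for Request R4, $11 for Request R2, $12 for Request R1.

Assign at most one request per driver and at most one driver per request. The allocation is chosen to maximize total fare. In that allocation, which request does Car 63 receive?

Optimal: Car 12→Request R4 ($63), Car 91→Request R6 ($59), Car 27→Request R2 ($60), Car 31→Request R3 ($49), Car 63→Request R1 ($33), Car 44→Request R7 ($53) — total 63+59+60+49+33+53 = $317.
Max-entry greedy (repeatedly take the single best remaining cell) gives $313, worse by 4.
Next-best assignment: Car 12→Request R4, Car 91→Request R6, Car 27→Request R7, Car 31→Request R2, Car 63→Request R1, Car 44→Request R3 = $313.
No other one-to-one assignment exceeds $317.
Car 63's own top request is Request R7 ($61), but forcing Car 63→Request R7 and reassigning the rest optimally gives only $310 — worse by 7.

Car 63 receives Request R1.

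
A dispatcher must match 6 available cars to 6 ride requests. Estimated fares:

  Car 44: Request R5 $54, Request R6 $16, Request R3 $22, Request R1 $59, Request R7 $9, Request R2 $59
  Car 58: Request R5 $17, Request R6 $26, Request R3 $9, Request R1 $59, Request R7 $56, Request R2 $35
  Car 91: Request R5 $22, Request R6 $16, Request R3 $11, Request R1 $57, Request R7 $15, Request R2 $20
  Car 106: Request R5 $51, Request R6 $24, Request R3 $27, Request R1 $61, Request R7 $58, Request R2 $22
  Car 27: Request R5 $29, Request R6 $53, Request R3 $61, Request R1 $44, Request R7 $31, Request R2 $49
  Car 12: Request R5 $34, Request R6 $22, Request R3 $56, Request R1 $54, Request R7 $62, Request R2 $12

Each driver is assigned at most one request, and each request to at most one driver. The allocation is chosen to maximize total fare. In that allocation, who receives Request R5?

Optimal: Car 44→Request R2 ($59), Car 58→Request R7 ($56), Car 91→Request R1 ($57), Car 106→Request R5 ($51), Car 27→Request R6 ($53), Car 12→Request R3 ($56) — total 59+56+57+51+53+56 = $332.
Row-greedy (each driver in turn takes its best remaining request) gives $229, worse by 103.
Checked against all permutations: $332 is optimal.
Car 106's own top request is Request R1 ($61), but forcing Car 106→Request R1 and reassigning the rest optimally gives only $307 — worse by 25.

Car 106 receives Request R5.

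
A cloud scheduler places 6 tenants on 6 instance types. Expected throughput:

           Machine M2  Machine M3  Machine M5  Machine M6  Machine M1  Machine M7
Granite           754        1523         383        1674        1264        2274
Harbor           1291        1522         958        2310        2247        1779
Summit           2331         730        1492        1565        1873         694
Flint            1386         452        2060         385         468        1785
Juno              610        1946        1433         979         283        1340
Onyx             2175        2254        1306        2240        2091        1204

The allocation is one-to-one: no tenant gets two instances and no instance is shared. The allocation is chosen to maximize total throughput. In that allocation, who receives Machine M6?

Onyx receives Machine M6.

This is the linear assignment problem.
Optimal: Granite→Machine M7 (2274 ops/s), Harbor→Machine M1 (2247 ops/s), Summit→Machine M2 (2331 ops/s), Flint→Machine M5 (2060 ops/s), Juno→Machine M3 (1946 ops/s), Onyx→Machine M6 (2240 ops/s) — total 2274+2247+2331+2060+1946+2240 = 13098 ops/s.
Max-entry greedy (repeatedly take the single best remaining cell) gives 11512 ops/s, worse by 1586.
Swapping Flint↔Onyx (Flint→Machine M6 385 ops/s, Onyx→Machine M5 1306 ops/s) loses 2609.
Checked against all permutations: 13098 ops/s is optimal.
Onyx's own top instance is Machine M3 (2254 ops/s), but forcing Onyx→Machine M3 and reassigning the rest optimally gives only 12145 ops/s — worse by 953.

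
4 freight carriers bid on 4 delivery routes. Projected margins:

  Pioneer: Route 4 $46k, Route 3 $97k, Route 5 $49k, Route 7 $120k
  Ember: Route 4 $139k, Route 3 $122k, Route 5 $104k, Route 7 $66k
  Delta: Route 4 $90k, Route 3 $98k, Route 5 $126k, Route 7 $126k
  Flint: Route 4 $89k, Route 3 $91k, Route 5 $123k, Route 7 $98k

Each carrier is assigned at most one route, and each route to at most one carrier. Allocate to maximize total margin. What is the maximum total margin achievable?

Max total: $485k

Optimal: Pioneer→Route 3 ($97k), Ember→Route 4 ($139k), Delta→Route 7 ($126k), Flint→Route 5 ($123k) — total 97+139+126+123 = $485k.
Max-entry greedy (repeatedly take the single best remaining cell) gives $476k, worse by 9.
Checked against all permutations: $485k is optimal.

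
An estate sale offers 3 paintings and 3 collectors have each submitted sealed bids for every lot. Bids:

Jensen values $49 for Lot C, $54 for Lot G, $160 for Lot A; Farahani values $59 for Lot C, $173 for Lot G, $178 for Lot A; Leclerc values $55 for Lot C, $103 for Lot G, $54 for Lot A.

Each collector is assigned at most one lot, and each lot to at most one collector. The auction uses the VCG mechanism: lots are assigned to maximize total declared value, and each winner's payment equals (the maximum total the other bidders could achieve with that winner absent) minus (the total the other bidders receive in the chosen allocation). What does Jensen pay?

Jensen pays $53.

Efficient allocation: Jensen→Lot A ($160), Farahani→Lot G ($173), Leclerc→Lot C ($55); total welfare W = $388.
Jensen receives Lot A at value $160, so the others get W − 160 = $228.
Without Jensen: best allocation of the remaining 2 bidders over all 3 lots is Farahani→Lot A ($178), Leclerc→Lot G ($103), total $281.
VCG payment = (others' best without Jensen) − (others' welfare with Jensen) = 281 − 228 = $53.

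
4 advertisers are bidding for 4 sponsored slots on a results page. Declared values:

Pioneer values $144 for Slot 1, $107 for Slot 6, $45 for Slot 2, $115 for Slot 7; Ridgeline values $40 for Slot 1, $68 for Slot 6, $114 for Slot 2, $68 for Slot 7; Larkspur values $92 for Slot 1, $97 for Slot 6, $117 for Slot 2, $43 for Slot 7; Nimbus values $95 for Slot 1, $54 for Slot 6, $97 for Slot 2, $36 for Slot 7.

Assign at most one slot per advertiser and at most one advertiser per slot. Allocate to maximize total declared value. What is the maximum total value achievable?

Optimal: Pioneer→Slot 7 ($115), Ridgeline→Slot 2 ($114), Larkspur→Slot 6 ($97), Nimbus→Slot 1 ($95) — total 115+114+97+95 = $421.
Row-greedy (each advertiser in turn takes its best remaining slot) gives $391, worse by 30.
Swapping Ridgeline↔Nimbus (Ridgeline→Slot 1 $40, Nimbus→Slot 2 $97) loses 72.

Max total: $421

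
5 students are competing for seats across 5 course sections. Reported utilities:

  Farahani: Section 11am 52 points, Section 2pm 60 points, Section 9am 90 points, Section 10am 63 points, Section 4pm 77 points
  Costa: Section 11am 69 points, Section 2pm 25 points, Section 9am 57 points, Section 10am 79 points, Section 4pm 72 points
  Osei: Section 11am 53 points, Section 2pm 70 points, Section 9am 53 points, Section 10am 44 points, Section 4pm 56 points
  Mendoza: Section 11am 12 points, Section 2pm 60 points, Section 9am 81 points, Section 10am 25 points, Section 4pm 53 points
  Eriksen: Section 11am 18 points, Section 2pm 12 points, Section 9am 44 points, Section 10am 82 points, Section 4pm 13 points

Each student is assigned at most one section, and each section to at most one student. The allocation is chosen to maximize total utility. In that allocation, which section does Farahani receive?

Farahani receives Section 4pm.

This is the linear assignment problem.
Optimal: Farahani→Section 4pm (77 points), Costa→Section 11am (69 points), Osei→Section 2pm (70 points), Mendoza→Section 9am (81 points), Eriksen→Section 10am (82 points) — total 77+69+70+81+82 = 379 points.
Row-greedy (each student in turn takes its best remaining section) gives 310 points, worse by 69.
Farahani's own top section is Section 9am (90 points), but forcing Farahani→Section 9am and reassigning the rest optimally gives only 364 points — worse by 15.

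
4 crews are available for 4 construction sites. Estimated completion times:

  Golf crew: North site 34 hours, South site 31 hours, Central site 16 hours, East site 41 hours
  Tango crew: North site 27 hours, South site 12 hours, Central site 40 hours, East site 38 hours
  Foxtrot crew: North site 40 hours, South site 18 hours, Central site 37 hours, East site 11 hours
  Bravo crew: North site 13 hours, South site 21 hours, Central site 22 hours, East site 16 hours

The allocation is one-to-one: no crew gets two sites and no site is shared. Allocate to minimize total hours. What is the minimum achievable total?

Min total: 52 hours

Treat this as an assignment problem: match each crew to one site.
Optimal: Golf crew→Central site (16 hours), Tango crew→South site (12 hours), Foxtrot crew→East site (11 hours), Bravo crew→North site (13 hours) — total 16+12+11+13 = 52 hours.
Swapping Tango crew↔Foxtrot crew (Tango crew→East site 38 hours, Foxtrot crew→South site 18 hours) adds 33.
No other one-to-one assignment undercuts 52 hours.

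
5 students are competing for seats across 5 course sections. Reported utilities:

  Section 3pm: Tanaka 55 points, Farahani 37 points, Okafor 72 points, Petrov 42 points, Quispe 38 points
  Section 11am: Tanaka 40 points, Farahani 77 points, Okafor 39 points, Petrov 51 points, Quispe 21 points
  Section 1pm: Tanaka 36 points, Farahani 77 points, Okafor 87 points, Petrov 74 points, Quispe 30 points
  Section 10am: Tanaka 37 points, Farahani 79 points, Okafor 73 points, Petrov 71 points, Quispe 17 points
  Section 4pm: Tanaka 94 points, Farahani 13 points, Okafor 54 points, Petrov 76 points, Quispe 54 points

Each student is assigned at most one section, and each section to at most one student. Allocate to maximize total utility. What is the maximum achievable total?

This is the linear assignment problem.
Optimal: Tanaka→Section 4pm (94 points), Farahani→Section 11am (77 points), Okafor→Section 1pm (87 points), Petrov→Section 10am (71 points), Quispe→Section 3pm (38 points) — total 94+77+87+71+38 = 367 points.
Max-entry greedy (repeatedly take the single best remaining cell) gives 349 points, worse by 18.
No other one-to-one assignment exceeds 367 points.

Max total: 367 points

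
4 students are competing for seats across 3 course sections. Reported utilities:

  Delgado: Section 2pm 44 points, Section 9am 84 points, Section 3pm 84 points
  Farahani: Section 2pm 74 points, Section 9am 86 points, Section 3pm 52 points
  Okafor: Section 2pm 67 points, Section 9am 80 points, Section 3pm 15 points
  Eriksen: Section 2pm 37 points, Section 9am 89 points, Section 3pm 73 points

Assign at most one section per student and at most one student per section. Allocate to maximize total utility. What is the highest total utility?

Max total: 247 points

Optimal: Farahani→Section 2pm (74 points), Eriksen→Section 9am (89 points), Delgado→Section 3pm (84 points) — total 74+89+84 = 247 points.
Next-best assignment: Okafor→Section 2pm, Eriksen→Section 9am, Delgado→Section 3pm = 240 points.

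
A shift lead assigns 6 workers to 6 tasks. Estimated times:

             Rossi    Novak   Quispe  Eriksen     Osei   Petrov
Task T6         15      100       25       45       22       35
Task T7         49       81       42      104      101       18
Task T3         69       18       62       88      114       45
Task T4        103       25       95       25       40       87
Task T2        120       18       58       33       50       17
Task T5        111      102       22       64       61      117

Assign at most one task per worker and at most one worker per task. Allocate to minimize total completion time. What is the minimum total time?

Min total: 146 min

Treat this as an assignment problem: match each worker to one task.
Optimal: Rossi→Task T6 (15 min), Novak→Task T3 (18 min), Quispe→Task T5 (22 min), Eriksen→Task T2 (33 min), Osei→Task T4 (40 min), Petrov→Task T7 (18 min) — total 15+18+22+33+40+18 = 146 min.
Column-greedy (each task in turn goes to its cheapest remaining worker) gives 148 min, worse by 2.
No other one-to-one assignment undercuts 146 min.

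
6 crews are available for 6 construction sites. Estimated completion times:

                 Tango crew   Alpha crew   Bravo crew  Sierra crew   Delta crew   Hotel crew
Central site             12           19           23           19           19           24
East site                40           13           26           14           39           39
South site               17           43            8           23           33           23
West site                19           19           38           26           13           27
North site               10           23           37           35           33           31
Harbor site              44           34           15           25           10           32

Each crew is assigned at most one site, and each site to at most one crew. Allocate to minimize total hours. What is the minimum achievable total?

Minimum total: 85 hours

This is the linear assignment problem.
Optimal: Tango crew→North site (10 hours), Alpha crew→West site (19 hours), Bravo crew→South site (8 hours), Sierra crew→East site (14 hours), Delta crew→Harbor site (10 hours), Hotel crew→Central site (24 hours) — total 10+19+8+14+10+24 = 85 hours.
Row-greedy (each crew in turn takes its cheapest remaining site) gives 87 hours, worse by 2.
Next-best assignment: Tango crew→North site, Alpha crew→East site, Bravo crew→South site, Sierra crew→Central site, Delta crew→Harbor site, Hotel crew→West site = 87 hours.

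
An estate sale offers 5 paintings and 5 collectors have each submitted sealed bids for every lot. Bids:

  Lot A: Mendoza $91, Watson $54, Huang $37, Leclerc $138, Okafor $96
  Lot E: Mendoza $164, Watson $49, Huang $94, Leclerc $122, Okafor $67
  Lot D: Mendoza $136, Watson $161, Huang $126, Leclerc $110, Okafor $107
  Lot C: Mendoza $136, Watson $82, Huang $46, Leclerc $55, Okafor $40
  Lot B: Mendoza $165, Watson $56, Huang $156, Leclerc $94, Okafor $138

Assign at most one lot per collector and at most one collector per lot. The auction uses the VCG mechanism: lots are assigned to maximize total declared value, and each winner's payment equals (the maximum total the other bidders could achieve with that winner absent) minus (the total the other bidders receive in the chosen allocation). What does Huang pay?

Efficient allocation: Mendoza→Lot C ($136), Watson→Lot D ($161), Huang→Lot B ($156), Leclerc→Lot E ($122), Okafor→Lot A ($96); total welfare W = $671.
Huang receives Lot B at value $156, so the others get W − 156 = $515.
Without Huang: best allocation of the remaining 4 bidders over all 5 lots is Mendoza→Lot E ($164), Watson→Lot D ($161), Leclerc→Lot A ($138), Okafor→Lot B ($138), total $601.
VCG payment = (others' best without Huang) − (others' welfare with Huang) = 601 − 515 = $86.

Huang pays $86.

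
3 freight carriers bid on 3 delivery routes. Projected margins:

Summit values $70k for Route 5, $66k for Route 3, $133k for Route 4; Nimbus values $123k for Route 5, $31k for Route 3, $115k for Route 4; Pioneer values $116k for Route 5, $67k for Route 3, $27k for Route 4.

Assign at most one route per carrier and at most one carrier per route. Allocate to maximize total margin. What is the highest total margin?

Max total: $323k

Optimal: Summit→Route 4 ($133k), Nimbus→Route 5 ($123k), Pioneer→Route 3 ($67k) — total 133+123+67 = $323k.
Swapping Summit↔Nimbus (Summit→Route 5 $70k, Nimbus→Route 4 $115k) loses 71.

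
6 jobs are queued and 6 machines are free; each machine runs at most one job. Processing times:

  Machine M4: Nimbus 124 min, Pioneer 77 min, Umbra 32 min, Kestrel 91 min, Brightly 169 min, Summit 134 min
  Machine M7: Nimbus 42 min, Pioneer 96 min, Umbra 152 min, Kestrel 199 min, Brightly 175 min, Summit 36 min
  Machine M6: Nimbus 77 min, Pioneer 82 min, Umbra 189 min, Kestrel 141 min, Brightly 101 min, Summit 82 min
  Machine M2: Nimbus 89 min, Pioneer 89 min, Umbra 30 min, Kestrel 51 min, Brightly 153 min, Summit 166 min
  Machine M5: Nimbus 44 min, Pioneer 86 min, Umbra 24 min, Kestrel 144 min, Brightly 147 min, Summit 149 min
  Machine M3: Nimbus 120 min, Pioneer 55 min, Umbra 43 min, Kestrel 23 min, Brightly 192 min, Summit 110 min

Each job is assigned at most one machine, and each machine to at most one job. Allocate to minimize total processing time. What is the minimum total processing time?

Optimal: Nimbus→Machine M5 (44 min), Pioneer→Machine M4 (77 min), Umbra→Machine M2 (30 min), Kestrel→Machine M3 (23 min), Brightly→Machine M6 (101 min), Summit→Machine M7 (36 min) — total 44+77+30+23+101+36 = 311 min.
Row-greedy (each job in turn takes its cheapest remaining machine) gives 407 min, worse by 96.
No other one-to-one assignment undercuts 311 min.

Min total: 311 min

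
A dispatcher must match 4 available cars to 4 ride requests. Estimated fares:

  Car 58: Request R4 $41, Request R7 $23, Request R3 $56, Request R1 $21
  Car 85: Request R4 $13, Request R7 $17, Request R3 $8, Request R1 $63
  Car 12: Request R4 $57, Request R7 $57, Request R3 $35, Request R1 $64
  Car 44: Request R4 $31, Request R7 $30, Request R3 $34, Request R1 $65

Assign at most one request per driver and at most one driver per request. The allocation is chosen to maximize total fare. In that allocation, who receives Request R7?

Car 12 receives Request R7.

Optimal: Car 58→Request R3 ($56), Car 85→Request R1 ($63), Car 12→Request R7 ($57), Car 44→Request R4 ($31) — total 56+63+57+31 = $207.
Column-greedy (each request in turn goes to its best remaining driver) gives $206, worse by 1.
Next-best assignment: Car 58→Request R3, Car 85→Request R1, Car 12→Request R4, Car 44→Request R7 = $206.
Car 12's own top request is Request R1 ($64), but forcing Car 12→Request R1 and reassigning the rest optimally gives only $168 — worse by 39.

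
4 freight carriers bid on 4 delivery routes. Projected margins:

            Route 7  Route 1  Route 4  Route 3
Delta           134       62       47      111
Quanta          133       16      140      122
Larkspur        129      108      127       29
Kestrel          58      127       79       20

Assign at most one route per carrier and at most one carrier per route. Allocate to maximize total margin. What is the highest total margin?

Maximum total: $510k

Optimal: Delta→Route 7 ($134k), Quanta→Route 3 ($122k), Larkspur→Route 4 ($127k), Kestrel→Route 1 ($127k) — total 134+122+127+127 = $510k.
Row-greedy (each carrier in turn takes its best remaining route) gives $402k, worse by 108.
Swapping Delta↔Quanta (Delta→Route 3 $111k, Quanta→Route 7 $133k) loses 12.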